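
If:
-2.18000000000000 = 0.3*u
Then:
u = -7.27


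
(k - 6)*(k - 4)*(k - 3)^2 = k^4 - 16*k^3 + 93*k^2 - 234*k + 216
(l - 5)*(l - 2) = l^2 - 7*l + 10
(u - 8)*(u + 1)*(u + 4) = u^3 - 3*u^2 - 36*u - 32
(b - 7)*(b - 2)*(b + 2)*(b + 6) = b^4 - b^3 - 46*b^2 + 4*b + 168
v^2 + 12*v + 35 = (v + 5)*(v + 7)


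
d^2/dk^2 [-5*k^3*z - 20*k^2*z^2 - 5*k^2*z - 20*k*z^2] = 10*z*(-3*k - 4*z - 1)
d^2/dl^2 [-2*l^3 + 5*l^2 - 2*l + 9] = 10 - 12*l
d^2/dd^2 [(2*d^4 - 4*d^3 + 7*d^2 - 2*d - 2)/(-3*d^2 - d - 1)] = 2*(-18*d^6 - 18*d^5 - 24*d^4 + 15*d^3 + 117*d^2 + 12*d - 13)/(27*d^6 + 27*d^5 + 36*d^4 + 19*d^3 + 12*d^2 + 3*d + 1)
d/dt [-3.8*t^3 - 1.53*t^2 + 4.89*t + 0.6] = -11.4*t^2 - 3.06*t + 4.89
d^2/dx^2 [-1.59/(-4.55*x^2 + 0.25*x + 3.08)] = (65.83395*x^2 - 3.61725*x - 1.59*(9.1*x - 0.25)*(18.2*x - 0.5) - 44.56452)/(-4.55*x^2 + 0.25*x + 3.08)^3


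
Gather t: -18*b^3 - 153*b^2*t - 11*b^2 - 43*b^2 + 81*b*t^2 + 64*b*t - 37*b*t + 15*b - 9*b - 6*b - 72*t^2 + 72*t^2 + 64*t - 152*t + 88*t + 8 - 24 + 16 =-18*b^3 - 54*b^2 + 81*b*t^2 + t*(-153*b^2 + 27*b)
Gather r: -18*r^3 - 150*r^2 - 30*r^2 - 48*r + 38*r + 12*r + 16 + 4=-18*r^3 - 180*r^2 + 2*r + 20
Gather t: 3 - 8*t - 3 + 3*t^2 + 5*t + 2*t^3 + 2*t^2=2*t^3 + 5*t^2 - 3*t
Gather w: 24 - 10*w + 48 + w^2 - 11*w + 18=w^2 - 21*w + 90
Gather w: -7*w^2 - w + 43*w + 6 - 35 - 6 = -7*w^2 + 42*w - 35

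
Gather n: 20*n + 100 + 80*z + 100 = 20*n + 80*z + 200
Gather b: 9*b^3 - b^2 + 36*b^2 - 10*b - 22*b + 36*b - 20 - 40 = 9*b^3 + 35*b^2 + 4*b - 60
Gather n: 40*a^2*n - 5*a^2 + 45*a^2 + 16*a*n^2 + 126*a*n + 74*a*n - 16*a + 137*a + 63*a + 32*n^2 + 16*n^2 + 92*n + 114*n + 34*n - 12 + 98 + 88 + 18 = 40*a^2 + 184*a + n^2*(16*a + 48) + n*(40*a^2 + 200*a + 240) + 192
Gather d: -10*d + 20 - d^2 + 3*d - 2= -d^2 - 7*d + 18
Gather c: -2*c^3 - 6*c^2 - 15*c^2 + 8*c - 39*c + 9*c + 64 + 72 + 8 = -2*c^3 - 21*c^2 - 22*c + 144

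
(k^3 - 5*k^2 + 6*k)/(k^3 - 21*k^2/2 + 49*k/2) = 2*(k^2 - 5*k + 6)/(2*k^2 - 21*k + 49)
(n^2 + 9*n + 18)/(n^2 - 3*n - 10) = (n^2 + 9*n + 18)/(n^2 - 3*n - 10)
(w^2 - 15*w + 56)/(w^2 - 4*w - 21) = (w - 8)/(w + 3)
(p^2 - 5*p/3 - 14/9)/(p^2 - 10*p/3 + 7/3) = (p + 2/3)/(p - 1)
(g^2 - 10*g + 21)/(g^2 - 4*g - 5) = (-g^2 + 10*g - 21)/(-g^2 + 4*g + 5)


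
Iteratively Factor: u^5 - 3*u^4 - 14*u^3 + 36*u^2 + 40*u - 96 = (u - 2)*(u^4 - u^3 - 16*u^2 + 4*u + 48) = (u - 4)*(u - 2)*(u^3 + 3*u^2 - 4*u - 12) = (u - 4)*(u - 2)*(u + 2)*(u^2 + u - 6) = (u - 4)*(u - 2)^2*(u + 2)*(u + 3)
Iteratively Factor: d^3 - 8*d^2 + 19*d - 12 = (d - 3)*(d^2 - 5*d + 4) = (d - 3)*(d - 1)*(d - 4)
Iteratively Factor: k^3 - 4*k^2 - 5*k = (k)*(k^2 - 4*k - 5) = k*(k - 5)*(k + 1)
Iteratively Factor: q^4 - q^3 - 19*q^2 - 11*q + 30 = (q + 3)*(q^3 - 4*q^2 - 7*q + 10) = (q - 1)*(q + 3)*(q^2 - 3*q - 10) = (q - 1)*(q + 2)*(q + 3)*(q - 5)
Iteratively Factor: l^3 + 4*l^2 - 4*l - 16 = (l - 2)*(l^2 + 6*l + 8) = (l - 2)*(l + 2)*(l + 4)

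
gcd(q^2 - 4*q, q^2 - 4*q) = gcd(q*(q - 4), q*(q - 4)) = q^2 - 4*q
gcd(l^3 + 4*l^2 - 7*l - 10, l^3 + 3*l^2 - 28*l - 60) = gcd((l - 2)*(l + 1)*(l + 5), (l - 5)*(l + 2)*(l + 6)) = 1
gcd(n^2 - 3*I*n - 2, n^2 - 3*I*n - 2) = n^2 - 3*I*n - 2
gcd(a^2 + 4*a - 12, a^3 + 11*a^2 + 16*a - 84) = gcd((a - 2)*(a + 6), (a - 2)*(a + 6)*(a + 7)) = a^2 + 4*a - 12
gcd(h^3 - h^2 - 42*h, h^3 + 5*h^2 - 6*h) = h^2 + 6*h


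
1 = 1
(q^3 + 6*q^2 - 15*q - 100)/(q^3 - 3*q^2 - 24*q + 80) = (q + 5)/(q - 4)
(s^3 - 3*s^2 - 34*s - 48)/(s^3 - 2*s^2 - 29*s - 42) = (s - 8)/(s - 7)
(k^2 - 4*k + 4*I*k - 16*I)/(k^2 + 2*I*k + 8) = (k - 4)/(k - 2*I)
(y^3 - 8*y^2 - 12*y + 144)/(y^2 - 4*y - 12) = (y^2 - 2*y - 24)/(y + 2)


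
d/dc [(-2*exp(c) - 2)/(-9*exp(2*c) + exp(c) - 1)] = 2*(-(exp(c) + 1)*(18*exp(c) - 1) + 9*exp(2*c) - exp(c) + 1)*exp(c)/(9*exp(2*c) - exp(c) + 1)^2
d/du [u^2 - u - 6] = 2*u - 1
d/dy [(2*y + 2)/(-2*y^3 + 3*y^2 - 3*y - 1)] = 2*(4*y^3 + 3*y^2 - 6*y + 2)/(4*y^6 - 12*y^5 + 21*y^4 - 14*y^3 + 3*y^2 + 6*y + 1)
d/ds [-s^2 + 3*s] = 3 - 2*s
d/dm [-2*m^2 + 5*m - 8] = 5 - 4*m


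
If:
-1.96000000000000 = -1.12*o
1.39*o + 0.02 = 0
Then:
No Solution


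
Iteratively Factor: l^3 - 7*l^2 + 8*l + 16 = (l - 4)*(l^2 - 3*l - 4) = (l - 4)*(l + 1)*(l - 4)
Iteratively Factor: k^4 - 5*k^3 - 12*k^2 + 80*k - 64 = (k - 4)*(k^3 - k^2 - 16*k + 16) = (k - 4)*(k + 4)*(k^2 - 5*k + 4) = (k - 4)*(k - 1)*(k + 4)*(k - 4)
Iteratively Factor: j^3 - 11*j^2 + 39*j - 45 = (j - 5)*(j^2 - 6*j + 9) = (j - 5)*(j - 3)*(j - 3)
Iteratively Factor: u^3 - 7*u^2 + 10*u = (u - 2)*(u^2 - 5*u) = (u - 5)*(u - 2)*(u)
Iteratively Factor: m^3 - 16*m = (m)*(m^2 - 16) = m*(m + 4)*(m - 4)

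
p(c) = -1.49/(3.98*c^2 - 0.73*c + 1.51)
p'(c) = -1.49*(0.73 - 7.96*c)/(3.98*c^2 - 0.73*c + 1.51)^2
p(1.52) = -0.16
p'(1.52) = 0.18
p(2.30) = -0.07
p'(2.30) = 0.06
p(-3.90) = -0.02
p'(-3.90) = -0.01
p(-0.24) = -0.78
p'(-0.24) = -1.07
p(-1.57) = -0.12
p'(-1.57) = -0.13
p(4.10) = -0.02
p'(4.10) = 0.01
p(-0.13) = -0.89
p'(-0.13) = -0.94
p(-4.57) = -0.02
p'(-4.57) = -0.01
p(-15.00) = -0.00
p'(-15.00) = -0.00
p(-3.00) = -0.04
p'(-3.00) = -0.02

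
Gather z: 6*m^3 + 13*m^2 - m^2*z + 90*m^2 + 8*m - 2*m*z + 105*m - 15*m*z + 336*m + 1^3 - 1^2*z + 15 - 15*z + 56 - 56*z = 6*m^3 + 103*m^2 + 449*m + z*(-m^2 - 17*m - 72) + 72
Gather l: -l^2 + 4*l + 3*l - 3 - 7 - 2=-l^2 + 7*l - 12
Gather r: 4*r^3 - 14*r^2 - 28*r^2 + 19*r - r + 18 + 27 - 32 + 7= 4*r^3 - 42*r^2 + 18*r + 20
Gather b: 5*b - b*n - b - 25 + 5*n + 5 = b*(4 - n) + 5*n - 20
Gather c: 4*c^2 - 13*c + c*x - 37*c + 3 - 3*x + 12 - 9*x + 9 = 4*c^2 + c*(x - 50) - 12*x + 24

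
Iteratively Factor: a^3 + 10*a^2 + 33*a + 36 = (a + 4)*(a^2 + 6*a + 9) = (a + 3)*(a + 4)*(a + 3)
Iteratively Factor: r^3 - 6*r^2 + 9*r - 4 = (r - 4)*(r^2 - 2*r + 1) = (r - 4)*(r - 1)*(r - 1)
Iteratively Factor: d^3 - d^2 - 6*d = (d - 3)*(d^2 + 2*d) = d*(d - 3)*(d + 2)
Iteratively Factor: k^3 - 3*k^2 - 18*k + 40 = (k + 4)*(k^2 - 7*k + 10) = (k - 2)*(k + 4)*(k - 5)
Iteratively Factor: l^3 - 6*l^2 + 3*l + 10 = (l - 2)*(l^2 - 4*l - 5) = (l - 5)*(l - 2)*(l + 1)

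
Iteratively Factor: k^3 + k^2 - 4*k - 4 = (k + 1)*(k^2 - 4) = (k + 1)*(k + 2)*(k - 2)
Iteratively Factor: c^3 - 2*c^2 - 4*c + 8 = (c - 2)*(c^2 - 4) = (c - 2)^2*(c + 2)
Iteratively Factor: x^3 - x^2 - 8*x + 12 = (x + 3)*(x^2 - 4*x + 4) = (x - 2)*(x + 3)*(x - 2)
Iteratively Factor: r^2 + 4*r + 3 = (r + 1)*(r + 3)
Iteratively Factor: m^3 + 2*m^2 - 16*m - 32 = (m - 4)*(m^2 + 6*m + 8) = (m - 4)*(m + 4)*(m + 2)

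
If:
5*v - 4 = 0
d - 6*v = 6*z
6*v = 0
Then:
No Solution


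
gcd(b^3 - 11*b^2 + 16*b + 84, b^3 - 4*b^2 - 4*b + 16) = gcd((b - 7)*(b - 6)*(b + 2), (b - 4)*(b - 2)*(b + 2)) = b + 2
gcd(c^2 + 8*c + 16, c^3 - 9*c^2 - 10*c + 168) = c + 4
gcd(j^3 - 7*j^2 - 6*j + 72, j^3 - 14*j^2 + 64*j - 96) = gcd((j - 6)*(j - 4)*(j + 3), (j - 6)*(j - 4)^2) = j^2 - 10*j + 24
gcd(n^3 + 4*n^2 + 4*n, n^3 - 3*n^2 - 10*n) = n^2 + 2*n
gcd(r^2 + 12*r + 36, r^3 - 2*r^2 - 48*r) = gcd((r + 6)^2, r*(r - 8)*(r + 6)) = r + 6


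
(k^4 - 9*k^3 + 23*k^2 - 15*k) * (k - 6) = k^5 - 15*k^4 + 77*k^3 - 153*k^2 + 90*k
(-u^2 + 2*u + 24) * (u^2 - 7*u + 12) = -u^4 + 9*u^3 - 2*u^2 - 144*u + 288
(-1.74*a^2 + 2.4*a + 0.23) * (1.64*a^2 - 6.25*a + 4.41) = -2.8536*a^4 + 14.811*a^3 - 22.2962*a^2 + 9.1465*a + 1.0143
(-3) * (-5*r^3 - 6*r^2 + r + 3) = 15*r^3 + 18*r^2 - 3*r - 9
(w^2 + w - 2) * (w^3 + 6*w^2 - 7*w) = w^5 + 7*w^4 - 3*w^3 - 19*w^2 + 14*w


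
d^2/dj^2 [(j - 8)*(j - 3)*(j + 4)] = 6*j - 14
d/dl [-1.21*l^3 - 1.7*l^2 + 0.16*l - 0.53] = -3.63*l^2 - 3.4*l + 0.16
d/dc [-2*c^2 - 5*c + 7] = -4*c - 5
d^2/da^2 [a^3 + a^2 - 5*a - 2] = 6*a + 2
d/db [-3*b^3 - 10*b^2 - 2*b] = -9*b^2 - 20*b - 2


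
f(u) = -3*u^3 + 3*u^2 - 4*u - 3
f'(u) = -9*u^2 + 6*u - 4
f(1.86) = -19.37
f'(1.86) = -23.98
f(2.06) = -24.73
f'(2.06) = -29.83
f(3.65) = -123.51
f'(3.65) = -102.00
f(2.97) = -67.01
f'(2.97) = -65.57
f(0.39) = -4.28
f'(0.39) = -3.03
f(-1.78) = 30.54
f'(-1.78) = -43.20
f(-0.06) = -2.75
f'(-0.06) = -4.39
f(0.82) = -5.92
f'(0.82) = -5.13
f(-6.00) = 777.00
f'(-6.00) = -364.00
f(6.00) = -567.00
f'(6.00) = -292.00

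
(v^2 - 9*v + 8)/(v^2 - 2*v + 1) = (v - 8)/(v - 1)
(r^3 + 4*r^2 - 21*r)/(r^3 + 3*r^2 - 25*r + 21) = r/(r - 1)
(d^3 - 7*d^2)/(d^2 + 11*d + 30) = d^2*(d - 7)/(d^2 + 11*d + 30)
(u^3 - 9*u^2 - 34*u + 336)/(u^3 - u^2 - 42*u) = (u - 8)/u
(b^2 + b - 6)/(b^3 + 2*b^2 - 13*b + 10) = (b + 3)/(b^2 + 4*b - 5)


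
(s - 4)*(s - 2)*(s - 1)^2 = s^4 - 8*s^3 + 21*s^2 - 22*s + 8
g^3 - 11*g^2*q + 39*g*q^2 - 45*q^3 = (g - 5*q)*(g - 3*q)^2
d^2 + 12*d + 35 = (d + 5)*(d + 7)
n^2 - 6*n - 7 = (n - 7)*(n + 1)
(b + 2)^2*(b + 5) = b^3 + 9*b^2 + 24*b + 20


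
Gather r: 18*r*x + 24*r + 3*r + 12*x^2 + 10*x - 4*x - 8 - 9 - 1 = r*(18*x + 27) + 12*x^2 + 6*x - 18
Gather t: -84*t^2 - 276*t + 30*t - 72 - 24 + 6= -84*t^2 - 246*t - 90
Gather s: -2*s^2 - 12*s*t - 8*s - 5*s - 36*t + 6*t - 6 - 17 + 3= -2*s^2 + s*(-12*t - 13) - 30*t - 20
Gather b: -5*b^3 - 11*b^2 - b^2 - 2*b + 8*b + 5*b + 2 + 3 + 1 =-5*b^3 - 12*b^2 + 11*b + 6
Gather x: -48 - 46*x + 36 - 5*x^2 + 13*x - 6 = -5*x^2 - 33*x - 18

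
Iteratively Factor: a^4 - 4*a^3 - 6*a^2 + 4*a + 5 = (a + 1)*(a^3 - 5*a^2 - a + 5) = (a - 1)*(a + 1)*(a^2 - 4*a - 5) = (a - 1)*(a + 1)^2*(a - 5)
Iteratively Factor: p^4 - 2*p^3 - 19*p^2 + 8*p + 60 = (p - 2)*(p^3 - 19*p - 30) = (p - 2)*(p + 2)*(p^2 - 2*p - 15) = (p - 2)*(p + 2)*(p + 3)*(p - 5)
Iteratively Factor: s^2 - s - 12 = (s + 3)*(s - 4)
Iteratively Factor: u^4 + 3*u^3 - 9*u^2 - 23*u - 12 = (u + 1)*(u^3 + 2*u^2 - 11*u - 12) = (u + 1)*(u + 4)*(u^2 - 2*u - 3) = (u + 1)^2*(u + 4)*(u - 3)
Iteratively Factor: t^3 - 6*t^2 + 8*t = (t - 2)*(t^2 - 4*t) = t*(t - 2)*(t - 4)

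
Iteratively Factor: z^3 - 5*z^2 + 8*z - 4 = (z - 2)*(z^2 - 3*z + 2) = (z - 2)*(z - 1)*(z - 2)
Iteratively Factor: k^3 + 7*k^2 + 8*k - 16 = (k + 4)*(k^2 + 3*k - 4) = (k - 1)*(k + 4)*(k + 4)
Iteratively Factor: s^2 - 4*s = (s - 4)*(s)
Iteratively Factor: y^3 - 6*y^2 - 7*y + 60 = (y - 4)*(y^2 - 2*y - 15) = (y - 4)*(y + 3)*(y - 5)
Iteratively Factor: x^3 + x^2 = (x)*(x^2 + x) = x*(x + 1)*(x)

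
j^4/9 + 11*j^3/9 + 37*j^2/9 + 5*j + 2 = (j/3 + 1/3)*(j/3 + 1)*(j + 1)*(j + 6)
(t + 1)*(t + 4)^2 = t^3 + 9*t^2 + 24*t + 16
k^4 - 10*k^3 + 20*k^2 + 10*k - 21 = (k - 7)*(k - 3)*(k - 1)*(k + 1)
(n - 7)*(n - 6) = n^2 - 13*n + 42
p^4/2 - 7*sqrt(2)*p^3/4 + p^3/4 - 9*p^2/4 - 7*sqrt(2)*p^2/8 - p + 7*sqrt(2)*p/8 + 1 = (p/2 + 1/2)*(p - 1/2)*(p - 4*sqrt(2))*(p + sqrt(2)/2)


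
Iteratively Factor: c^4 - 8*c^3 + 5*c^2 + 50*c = (c + 2)*(c^3 - 10*c^2 + 25*c) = (c - 5)*(c + 2)*(c^2 - 5*c) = c*(c - 5)*(c + 2)*(c - 5)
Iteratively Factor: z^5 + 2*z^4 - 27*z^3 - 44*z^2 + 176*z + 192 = (z + 4)*(z^4 - 2*z^3 - 19*z^2 + 32*z + 48) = (z + 4)^2*(z^3 - 6*z^2 + 5*z + 12) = (z - 4)*(z + 4)^2*(z^2 - 2*z - 3) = (z - 4)*(z + 1)*(z + 4)^2*(z - 3)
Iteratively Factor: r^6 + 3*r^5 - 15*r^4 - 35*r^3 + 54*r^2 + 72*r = (r - 3)*(r^5 + 6*r^4 + 3*r^3 - 26*r^2 - 24*r) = (r - 3)*(r + 1)*(r^4 + 5*r^3 - 2*r^2 - 24*r) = (r - 3)*(r - 2)*(r + 1)*(r^3 + 7*r^2 + 12*r) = (r - 3)*(r - 2)*(r + 1)*(r + 4)*(r^2 + 3*r) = r*(r - 3)*(r - 2)*(r + 1)*(r + 4)*(r + 3)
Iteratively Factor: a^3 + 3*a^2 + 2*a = (a)*(a^2 + 3*a + 2) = a*(a + 2)*(a + 1)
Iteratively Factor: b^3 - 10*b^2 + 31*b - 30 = (b - 5)*(b^2 - 5*b + 6) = (b - 5)*(b - 3)*(b - 2)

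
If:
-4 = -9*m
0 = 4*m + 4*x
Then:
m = 4/9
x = -4/9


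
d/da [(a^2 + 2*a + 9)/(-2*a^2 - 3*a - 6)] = (a^2 + 24*a + 15)/(4*a^4 + 12*a^3 + 33*a^2 + 36*a + 36)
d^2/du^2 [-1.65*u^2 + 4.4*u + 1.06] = -3.30000000000000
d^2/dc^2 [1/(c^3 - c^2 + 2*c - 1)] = 2*((1 - 3*c)*(c^3 - c^2 + 2*c - 1) + (3*c^2 - 2*c + 2)^2)/(c^3 - c^2 + 2*c - 1)^3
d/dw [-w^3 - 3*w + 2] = -3*w^2 - 3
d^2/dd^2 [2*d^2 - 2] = 4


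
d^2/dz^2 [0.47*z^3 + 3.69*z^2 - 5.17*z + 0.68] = 2.82*z + 7.38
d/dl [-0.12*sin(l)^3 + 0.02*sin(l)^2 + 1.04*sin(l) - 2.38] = (-0.36*sin(l)^2 + 0.04*sin(l) + 1.04)*cos(l)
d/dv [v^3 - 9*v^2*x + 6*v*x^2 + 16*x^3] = 3*v^2 - 18*v*x + 6*x^2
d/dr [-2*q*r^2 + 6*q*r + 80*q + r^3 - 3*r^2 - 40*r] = -4*q*r + 6*q + 3*r^2 - 6*r - 40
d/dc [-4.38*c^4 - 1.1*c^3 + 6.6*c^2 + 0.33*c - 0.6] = -17.52*c^3 - 3.3*c^2 + 13.2*c + 0.33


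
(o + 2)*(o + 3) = o^2 + 5*o + 6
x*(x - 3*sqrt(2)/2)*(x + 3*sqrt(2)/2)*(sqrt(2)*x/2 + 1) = sqrt(2)*x^4/2 + x^3 - 9*sqrt(2)*x^2/4 - 9*x/2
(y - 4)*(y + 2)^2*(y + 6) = y^4 + 6*y^3 - 12*y^2 - 88*y - 96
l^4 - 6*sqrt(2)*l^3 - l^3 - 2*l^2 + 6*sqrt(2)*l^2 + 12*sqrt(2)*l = l*(l - 2)*(l + 1)*(l - 6*sqrt(2))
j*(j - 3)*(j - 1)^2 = j^4 - 5*j^3 + 7*j^2 - 3*j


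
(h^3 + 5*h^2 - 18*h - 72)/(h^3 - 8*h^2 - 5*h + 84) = (h + 6)/(h - 7)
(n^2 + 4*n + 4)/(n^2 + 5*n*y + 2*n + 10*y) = (n + 2)/(n + 5*y)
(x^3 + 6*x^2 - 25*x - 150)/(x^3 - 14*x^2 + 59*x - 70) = (x^2 + 11*x + 30)/(x^2 - 9*x + 14)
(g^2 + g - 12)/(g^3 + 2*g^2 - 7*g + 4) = (g - 3)/(g^2 - 2*g + 1)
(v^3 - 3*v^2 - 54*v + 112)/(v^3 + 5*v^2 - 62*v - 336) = (v - 2)/(v + 6)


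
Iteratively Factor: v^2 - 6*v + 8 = (v - 4)*(v - 2)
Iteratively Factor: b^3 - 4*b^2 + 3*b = (b)*(b^2 - 4*b + 3) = b*(b - 1)*(b - 3)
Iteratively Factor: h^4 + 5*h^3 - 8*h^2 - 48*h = (h - 3)*(h^3 + 8*h^2 + 16*h) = (h - 3)*(h + 4)*(h^2 + 4*h) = h*(h - 3)*(h + 4)*(h + 4)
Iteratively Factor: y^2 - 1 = (y - 1)*(y + 1)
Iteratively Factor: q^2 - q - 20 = (q - 5)*(q + 4)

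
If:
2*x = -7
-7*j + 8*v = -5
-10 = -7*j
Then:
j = 10/7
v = 5/8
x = -7/2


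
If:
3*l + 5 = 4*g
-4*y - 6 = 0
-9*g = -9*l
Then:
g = 5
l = 5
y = -3/2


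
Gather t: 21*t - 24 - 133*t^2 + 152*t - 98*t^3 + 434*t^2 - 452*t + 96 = -98*t^3 + 301*t^2 - 279*t + 72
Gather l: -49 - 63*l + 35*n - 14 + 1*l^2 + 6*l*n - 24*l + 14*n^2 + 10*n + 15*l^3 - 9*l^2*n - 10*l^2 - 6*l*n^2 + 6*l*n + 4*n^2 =15*l^3 + l^2*(-9*n - 9) + l*(-6*n^2 + 12*n - 87) + 18*n^2 + 45*n - 63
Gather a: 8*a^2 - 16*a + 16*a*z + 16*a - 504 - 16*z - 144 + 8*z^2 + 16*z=8*a^2 + 16*a*z + 8*z^2 - 648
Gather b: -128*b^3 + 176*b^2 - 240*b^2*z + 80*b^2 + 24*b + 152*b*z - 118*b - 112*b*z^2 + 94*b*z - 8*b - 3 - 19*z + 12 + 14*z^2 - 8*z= -128*b^3 + b^2*(256 - 240*z) + b*(-112*z^2 + 246*z - 102) + 14*z^2 - 27*z + 9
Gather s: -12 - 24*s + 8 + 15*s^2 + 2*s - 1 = 15*s^2 - 22*s - 5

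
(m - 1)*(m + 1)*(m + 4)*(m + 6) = m^4 + 10*m^3 + 23*m^2 - 10*m - 24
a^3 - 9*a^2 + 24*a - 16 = (a - 4)^2*(a - 1)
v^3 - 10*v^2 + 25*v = v*(v - 5)^2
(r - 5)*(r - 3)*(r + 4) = r^3 - 4*r^2 - 17*r + 60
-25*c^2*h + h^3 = h*(-5*c + h)*(5*c + h)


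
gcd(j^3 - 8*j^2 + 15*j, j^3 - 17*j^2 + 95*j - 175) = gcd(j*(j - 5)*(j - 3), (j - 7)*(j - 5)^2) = j - 5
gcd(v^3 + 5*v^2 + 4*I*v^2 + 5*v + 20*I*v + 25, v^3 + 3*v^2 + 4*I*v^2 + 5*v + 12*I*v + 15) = v^2 + 4*I*v + 5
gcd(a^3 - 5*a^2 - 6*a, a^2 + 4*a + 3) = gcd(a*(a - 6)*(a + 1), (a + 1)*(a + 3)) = a + 1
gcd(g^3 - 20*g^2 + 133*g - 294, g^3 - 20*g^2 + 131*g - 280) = g - 7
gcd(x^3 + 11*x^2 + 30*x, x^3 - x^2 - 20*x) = x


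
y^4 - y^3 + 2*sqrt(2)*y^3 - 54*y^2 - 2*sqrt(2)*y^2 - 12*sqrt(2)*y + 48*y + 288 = (y - 3)*(y + 2)*(y - 4*sqrt(2))*(y + 6*sqrt(2))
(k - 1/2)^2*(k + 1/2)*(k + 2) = k^4 + 3*k^3/2 - 5*k^2/4 - 3*k/8 + 1/4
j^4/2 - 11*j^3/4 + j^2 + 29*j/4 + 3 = (j/2 + 1/2)*(j - 4)*(j - 3)*(j + 1/2)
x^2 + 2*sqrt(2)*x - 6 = (x - sqrt(2))*(x + 3*sqrt(2))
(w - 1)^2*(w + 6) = w^3 + 4*w^2 - 11*w + 6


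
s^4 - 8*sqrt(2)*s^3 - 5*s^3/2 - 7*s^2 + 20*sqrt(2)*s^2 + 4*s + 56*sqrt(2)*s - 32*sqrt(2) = (s - 4)*(s - 1/2)*(s + 2)*(s - 8*sqrt(2))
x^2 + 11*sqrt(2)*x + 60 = (x + 5*sqrt(2))*(x + 6*sqrt(2))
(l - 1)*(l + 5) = l^2 + 4*l - 5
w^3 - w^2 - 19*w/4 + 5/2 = (w - 5/2)*(w - 1/2)*(w + 2)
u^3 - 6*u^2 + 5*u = u*(u - 5)*(u - 1)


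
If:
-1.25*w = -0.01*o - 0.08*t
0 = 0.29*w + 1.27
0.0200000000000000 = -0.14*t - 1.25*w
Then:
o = -859.08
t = 38.96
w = -4.38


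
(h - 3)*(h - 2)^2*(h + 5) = h^4 - 2*h^3 - 19*h^2 + 68*h - 60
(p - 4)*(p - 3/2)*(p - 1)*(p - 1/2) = p^4 - 7*p^3 + 59*p^2/4 - 47*p/4 + 3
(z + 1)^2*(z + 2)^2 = z^4 + 6*z^3 + 13*z^2 + 12*z + 4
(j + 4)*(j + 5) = j^2 + 9*j + 20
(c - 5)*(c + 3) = c^2 - 2*c - 15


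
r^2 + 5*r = r*(r + 5)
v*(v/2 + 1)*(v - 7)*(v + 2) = v^4/2 - 3*v^3/2 - 12*v^2 - 14*v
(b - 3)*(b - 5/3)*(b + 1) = b^3 - 11*b^2/3 + b/3 + 5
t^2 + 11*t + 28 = (t + 4)*(t + 7)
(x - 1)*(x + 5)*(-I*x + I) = -I*x^3 - 3*I*x^2 + 9*I*x - 5*I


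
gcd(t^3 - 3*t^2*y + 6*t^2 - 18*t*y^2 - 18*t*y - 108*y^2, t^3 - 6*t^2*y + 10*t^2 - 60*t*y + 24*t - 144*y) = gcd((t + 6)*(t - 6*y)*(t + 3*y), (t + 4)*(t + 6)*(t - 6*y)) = -t^2 + 6*t*y - 6*t + 36*y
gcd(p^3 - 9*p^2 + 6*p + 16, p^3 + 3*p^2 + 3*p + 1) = p + 1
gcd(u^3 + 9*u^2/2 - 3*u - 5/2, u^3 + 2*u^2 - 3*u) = u - 1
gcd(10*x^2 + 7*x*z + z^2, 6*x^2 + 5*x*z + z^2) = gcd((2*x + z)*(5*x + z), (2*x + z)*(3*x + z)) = 2*x + z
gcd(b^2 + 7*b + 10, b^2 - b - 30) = b + 5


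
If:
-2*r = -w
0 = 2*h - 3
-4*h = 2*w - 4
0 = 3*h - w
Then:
No Solution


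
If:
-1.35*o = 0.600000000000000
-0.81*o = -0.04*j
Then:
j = -9.00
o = -0.44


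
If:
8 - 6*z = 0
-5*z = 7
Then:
No Solution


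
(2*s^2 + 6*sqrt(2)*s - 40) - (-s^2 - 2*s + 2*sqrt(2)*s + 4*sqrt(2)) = 3*s^2 + 2*s + 4*sqrt(2)*s - 40 - 4*sqrt(2)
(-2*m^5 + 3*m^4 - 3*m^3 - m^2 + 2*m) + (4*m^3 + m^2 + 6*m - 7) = -2*m^5 + 3*m^4 + m^3 + 8*m - 7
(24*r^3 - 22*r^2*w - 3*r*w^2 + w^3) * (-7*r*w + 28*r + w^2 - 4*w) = -168*r^4*w + 672*r^4 + 178*r^3*w^2 - 712*r^3*w - r^2*w^3 + 4*r^2*w^2 - 10*r*w^4 + 40*r*w^3 + w^5 - 4*w^4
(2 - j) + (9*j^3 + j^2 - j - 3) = 9*j^3 + j^2 - 2*j - 1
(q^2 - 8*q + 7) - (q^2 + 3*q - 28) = 35 - 11*q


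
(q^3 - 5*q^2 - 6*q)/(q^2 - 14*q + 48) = q*(q + 1)/(q - 8)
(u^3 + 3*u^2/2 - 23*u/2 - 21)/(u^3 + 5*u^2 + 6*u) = (u - 7/2)/u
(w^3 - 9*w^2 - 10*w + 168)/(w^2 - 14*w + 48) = (w^2 - 3*w - 28)/(w - 8)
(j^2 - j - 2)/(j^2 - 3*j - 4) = (j - 2)/(j - 4)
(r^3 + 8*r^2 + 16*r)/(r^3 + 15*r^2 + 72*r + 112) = r/(r + 7)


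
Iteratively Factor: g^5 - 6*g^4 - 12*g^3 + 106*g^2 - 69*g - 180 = (g - 3)*(g^4 - 3*g^3 - 21*g^2 + 43*g + 60) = (g - 5)*(g - 3)*(g^3 + 2*g^2 - 11*g - 12) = (g - 5)*(g - 3)*(g + 4)*(g^2 - 2*g - 3) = (g - 5)*(g - 3)*(g + 1)*(g + 4)*(g - 3)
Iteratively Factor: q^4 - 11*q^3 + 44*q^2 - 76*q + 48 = (q - 3)*(q^3 - 8*q^2 + 20*q - 16) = (q - 4)*(q - 3)*(q^2 - 4*q + 4) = (q - 4)*(q - 3)*(q - 2)*(q - 2)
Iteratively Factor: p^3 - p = (p - 1)*(p^2 + p) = p*(p - 1)*(p + 1)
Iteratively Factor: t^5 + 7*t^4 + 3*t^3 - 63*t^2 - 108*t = (t + 4)*(t^4 + 3*t^3 - 9*t^2 - 27*t) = (t - 3)*(t + 4)*(t^3 + 6*t^2 + 9*t) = (t - 3)*(t + 3)*(t + 4)*(t^2 + 3*t) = (t - 3)*(t + 3)^2*(t + 4)*(t)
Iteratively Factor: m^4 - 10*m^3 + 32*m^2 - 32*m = (m - 4)*(m^3 - 6*m^2 + 8*m) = (m - 4)^2*(m^2 - 2*m) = (m - 4)^2*(m - 2)*(m)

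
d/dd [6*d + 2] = 6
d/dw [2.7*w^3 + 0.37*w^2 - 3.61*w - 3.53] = 8.1*w^2 + 0.74*w - 3.61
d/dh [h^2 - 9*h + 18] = 2*h - 9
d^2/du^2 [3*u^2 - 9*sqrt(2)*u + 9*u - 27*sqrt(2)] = 6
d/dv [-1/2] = 0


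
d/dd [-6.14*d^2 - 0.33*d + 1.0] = -12.28*d - 0.33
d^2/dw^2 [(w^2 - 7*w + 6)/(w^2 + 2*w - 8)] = 6*(-3*w^3 + 14*w^2 - 44*w + 8)/(w^6 + 6*w^5 - 12*w^4 - 88*w^3 + 96*w^2 + 384*w - 512)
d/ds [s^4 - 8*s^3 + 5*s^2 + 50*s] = 4*s^3 - 24*s^2 + 10*s + 50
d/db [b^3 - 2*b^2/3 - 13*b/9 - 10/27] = 3*b^2 - 4*b/3 - 13/9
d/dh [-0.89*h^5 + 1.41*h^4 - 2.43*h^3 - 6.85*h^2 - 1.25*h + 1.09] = -4.45*h^4 + 5.64*h^3 - 7.29*h^2 - 13.7*h - 1.25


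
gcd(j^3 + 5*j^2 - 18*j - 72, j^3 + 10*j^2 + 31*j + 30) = j + 3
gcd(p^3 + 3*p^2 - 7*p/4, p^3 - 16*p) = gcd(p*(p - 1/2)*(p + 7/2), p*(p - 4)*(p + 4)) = p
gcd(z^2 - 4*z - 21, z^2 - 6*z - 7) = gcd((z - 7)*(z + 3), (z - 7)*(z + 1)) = z - 7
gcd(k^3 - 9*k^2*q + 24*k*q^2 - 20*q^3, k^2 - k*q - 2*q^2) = -k + 2*q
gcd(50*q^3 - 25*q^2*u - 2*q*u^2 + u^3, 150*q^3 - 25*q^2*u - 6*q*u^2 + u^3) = 25*q^2 - u^2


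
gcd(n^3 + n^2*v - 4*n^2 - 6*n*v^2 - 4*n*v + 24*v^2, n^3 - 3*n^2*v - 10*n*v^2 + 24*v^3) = -n^2 - n*v + 6*v^2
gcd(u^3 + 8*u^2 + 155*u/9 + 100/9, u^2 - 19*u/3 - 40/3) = u + 5/3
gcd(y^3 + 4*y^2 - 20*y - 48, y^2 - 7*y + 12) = y - 4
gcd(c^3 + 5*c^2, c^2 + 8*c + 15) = c + 5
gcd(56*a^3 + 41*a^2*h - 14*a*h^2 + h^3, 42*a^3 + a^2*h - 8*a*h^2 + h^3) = 7*a - h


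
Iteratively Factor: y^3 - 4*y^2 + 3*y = (y - 1)*(y^2 - 3*y) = y*(y - 1)*(y - 3)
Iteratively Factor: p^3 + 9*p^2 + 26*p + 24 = (p + 4)*(p^2 + 5*p + 6) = (p + 2)*(p + 4)*(p + 3)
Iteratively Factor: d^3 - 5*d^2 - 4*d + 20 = (d + 2)*(d^2 - 7*d + 10) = (d - 2)*(d + 2)*(d - 5)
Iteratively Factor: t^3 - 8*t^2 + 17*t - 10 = (t - 2)*(t^2 - 6*t + 5) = (t - 2)*(t - 1)*(t - 5)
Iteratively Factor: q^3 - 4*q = (q + 2)*(q^2 - 2*q) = q*(q + 2)*(q - 2)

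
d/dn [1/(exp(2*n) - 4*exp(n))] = 2*(2 - exp(n))*exp(-n)/(exp(n) - 4)^2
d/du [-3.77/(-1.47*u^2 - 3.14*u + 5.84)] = (-11.0838*u - 11.8378)/(1.47*u^2 + 3.14*u - 5.84)^2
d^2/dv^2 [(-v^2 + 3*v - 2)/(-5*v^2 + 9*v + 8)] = 12*(-5*v^3 + 45*v^2 - 105*v + 87)/(125*v^6 - 675*v^5 + 615*v^4 + 1431*v^3 - 984*v^2 - 1728*v - 512)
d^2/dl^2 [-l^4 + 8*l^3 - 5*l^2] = -12*l^2 + 48*l - 10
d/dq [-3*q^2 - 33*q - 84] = -6*q - 33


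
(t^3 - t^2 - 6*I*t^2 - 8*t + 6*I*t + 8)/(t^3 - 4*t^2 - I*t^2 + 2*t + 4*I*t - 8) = (t^2 - t*(1 + 4*I) + 4*I)/(t^2 + t*(-4 + I) - 4*I)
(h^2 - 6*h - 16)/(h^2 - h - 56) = (h + 2)/(h + 7)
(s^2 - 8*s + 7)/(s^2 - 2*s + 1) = (s - 7)/(s - 1)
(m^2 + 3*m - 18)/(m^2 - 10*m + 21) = (m + 6)/(m - 7)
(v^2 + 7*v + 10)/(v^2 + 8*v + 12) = (v + 5)/(v + 6)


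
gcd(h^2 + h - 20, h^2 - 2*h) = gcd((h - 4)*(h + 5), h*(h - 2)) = 1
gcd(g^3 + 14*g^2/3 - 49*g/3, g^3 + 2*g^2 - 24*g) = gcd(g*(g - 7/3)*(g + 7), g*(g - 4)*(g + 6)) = g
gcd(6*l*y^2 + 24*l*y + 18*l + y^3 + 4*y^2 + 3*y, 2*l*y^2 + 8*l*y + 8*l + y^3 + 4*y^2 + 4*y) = 1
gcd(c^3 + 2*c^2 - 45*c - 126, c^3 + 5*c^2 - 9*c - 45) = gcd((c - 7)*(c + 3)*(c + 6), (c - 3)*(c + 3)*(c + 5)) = c + 3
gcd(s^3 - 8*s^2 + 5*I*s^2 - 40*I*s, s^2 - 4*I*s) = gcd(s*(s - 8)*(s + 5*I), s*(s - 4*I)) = s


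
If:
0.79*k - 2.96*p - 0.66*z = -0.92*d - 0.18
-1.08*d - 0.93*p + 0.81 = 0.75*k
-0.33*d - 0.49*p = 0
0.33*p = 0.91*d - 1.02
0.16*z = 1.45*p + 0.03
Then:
No Solution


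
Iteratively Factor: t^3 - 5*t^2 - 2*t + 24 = (t - 3)*(t^2 - 2*t - 8) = (t - 3)*(t + 2)*(t - 4)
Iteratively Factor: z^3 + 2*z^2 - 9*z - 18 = (z + 2)*(z^2 - 9) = (z + 2)*(z + 3)*(z - 3)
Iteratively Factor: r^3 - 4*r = (r)*(r^2 - 4) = r*(r - 2)*(r + 2)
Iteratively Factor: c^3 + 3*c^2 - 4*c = (c)*(c^2 + 3*c - 4) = c*(c - 1)*(c + 4)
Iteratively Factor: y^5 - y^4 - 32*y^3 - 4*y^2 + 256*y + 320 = (y - 4)*(y^4 + 3*y^3 - 20*y^2 - 84*y - 80) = (y - 5)*(y - 4)*(y^3 + 8*y^2 + 20*y + 16) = (y - 5)*(y - 4)*(y + 4)*(y^2 + 4*y + 4) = (y - 5)*(y - 4)*(y + 2)*(y + 4)*(y + 2)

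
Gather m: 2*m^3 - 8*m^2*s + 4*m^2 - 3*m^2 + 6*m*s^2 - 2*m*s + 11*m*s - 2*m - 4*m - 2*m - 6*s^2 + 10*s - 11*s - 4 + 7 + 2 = 2*m^3 + m^2*(1 - 8*s) + m*(6*s^2 + 9*s - 8) - 6*s^2 - s + 5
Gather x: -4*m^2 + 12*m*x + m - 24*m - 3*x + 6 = -4*m^2 - 23*m + x*(12*m - 3) + 6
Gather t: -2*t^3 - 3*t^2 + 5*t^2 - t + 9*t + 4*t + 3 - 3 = -2*t^3 + 2*t^2 + 12*t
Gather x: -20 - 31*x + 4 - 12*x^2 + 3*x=-12*x^2 - 28*x - 16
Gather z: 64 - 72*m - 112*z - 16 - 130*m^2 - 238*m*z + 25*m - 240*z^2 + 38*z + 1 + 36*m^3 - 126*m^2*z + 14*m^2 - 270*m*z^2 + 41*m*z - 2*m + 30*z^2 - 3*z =36*m^3 - 116*m^2 - 49*m + z^2*(-270*m - 210) + z*(-126*m^2 - 197*m - 77) + 49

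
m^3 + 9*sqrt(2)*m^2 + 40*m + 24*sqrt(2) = (m + sqrt(2))*(m + 2*sqrt(2))*(m + 6*sqrt(2))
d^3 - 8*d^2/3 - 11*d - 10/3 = (d - 5)*(d + 1/3)*(d + 2)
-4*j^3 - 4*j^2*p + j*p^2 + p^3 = (-2*j + p)*(j + p)*(2*j + p)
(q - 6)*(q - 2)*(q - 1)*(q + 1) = q^4 - 8*q^3 + 11*q^2 + 8*q - 12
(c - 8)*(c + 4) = c^2 - 4*c - 32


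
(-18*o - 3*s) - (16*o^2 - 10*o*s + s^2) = -16*o^2 + 10*o*s - 18*o - s^2 - 3*s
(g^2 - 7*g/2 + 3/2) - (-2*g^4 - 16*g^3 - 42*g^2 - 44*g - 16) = 2*g^4 + 16*g^3 + 43*g^2 + 81*g/2 + 35/2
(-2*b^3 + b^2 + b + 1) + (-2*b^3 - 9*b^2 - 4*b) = -4*b^3 - 8*b^2 - 3*b + 1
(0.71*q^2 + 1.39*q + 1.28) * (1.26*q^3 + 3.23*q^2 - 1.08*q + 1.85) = 0.8946*q^5 + 4.0447*q^4 + 5.3357*q^3 + 3.9467*q^2 + 1.1891*q + 2.368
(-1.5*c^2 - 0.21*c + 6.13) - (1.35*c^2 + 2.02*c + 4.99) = -2.85*c^2 - 2.23*c + 1.14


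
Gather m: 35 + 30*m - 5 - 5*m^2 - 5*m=-5*m^2 + 25*m + 30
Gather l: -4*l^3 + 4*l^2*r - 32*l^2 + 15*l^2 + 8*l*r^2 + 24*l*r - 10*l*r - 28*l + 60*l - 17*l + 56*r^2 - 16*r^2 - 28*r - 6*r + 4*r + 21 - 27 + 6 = -4*l^3 + l^2*(4*r - 17) + l*(8*r^2 + 14*r + 15) + 40*r^2 - 30*r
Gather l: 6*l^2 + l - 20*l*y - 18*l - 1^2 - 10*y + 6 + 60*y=6*l^2 + l*(-20*y - 17) + 50*y + 5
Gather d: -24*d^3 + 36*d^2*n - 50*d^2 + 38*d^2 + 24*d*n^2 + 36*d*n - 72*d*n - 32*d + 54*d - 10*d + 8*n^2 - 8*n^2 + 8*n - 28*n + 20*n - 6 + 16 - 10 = -24*d^3 + d^2*(36*n - 12) + d*(24*n^2 - 36*n + 12)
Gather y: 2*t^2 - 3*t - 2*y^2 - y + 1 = 2*t^2 - 3*t - 2*y^2 - y + 1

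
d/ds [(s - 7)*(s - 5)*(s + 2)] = 3*s^2 - 20*s + 11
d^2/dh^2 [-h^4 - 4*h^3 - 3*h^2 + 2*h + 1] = -12*h^2 - 24*h - 6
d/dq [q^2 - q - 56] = 2*q - 1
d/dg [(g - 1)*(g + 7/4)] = 2*g + 3/4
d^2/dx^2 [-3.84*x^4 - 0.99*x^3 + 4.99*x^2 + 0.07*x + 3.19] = -46.08*x^2 - 5.94*x + 9.98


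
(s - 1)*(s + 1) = s^2 - 1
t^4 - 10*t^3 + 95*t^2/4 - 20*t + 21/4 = (t - 7)*(t - 3/2)*(t - 1)*(t - 1/2)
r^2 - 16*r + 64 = (r - 8)^2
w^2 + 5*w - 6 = (w - 1)*(w + 6)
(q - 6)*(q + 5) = q^2 - q - 30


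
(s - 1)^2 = s^2 - 2*s + 1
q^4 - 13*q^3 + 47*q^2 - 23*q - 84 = (q - 7)*(q - 4)*(q - 3)*(q + 1)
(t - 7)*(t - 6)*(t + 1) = t^3 - 12*t^2 + 29*t + 42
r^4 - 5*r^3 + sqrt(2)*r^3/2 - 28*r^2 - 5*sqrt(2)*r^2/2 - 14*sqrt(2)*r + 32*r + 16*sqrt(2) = (r - 8)*(r - 1)*(r + 4)*(r + sqrt(2)/2)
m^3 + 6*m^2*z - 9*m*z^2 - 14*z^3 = (m - 2*z)*(m + z)*(m + 7*z)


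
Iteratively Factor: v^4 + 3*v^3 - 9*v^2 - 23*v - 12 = (v + 1)*(v^3 + 2*v^2 - 11*v - 12) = (v + 1)^2*(v^2 + v - 12) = (v + 1)^2*(v + 4)*(v - 3)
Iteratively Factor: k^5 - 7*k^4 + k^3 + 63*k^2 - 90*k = (k + 3)*(k^4 - 10*k^3 + 31*k^2 - 30*k) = (k - 5)*(k + 3)*(k^3 - 5*k^2 + 6*k) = (k - 5)*(k - 2)*(k + 3)*(k^2 - 3*k) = k*(k - 5)*(k - 2)*(k + 3)*(k - 3)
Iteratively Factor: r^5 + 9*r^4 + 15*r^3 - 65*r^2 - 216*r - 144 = (r - 3)*(r^4 + 12*r^3 + 51*r^2 + 88*r + 48) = (r - 3)*(r + 4)*(r^3 + 8*r^2 + 19*r + 12) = (r - 3)*(r + 4)^2*(r^2 + 4*r + 3) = (r - 3)*(r + 1)*(r + 4)^2*(r + 3)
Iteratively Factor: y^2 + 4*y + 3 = (y + 1)*(y + 3)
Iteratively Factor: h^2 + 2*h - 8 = (h - 2)*(h + 4)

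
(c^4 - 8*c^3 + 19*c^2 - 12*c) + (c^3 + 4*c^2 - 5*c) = c^4 - 7*c^3 + 23*c^2 - 17*c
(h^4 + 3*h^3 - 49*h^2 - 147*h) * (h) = h^5 + 3*h^4 - 49*h^3 - 147*h^2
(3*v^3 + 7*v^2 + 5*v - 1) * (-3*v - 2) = -9*v^4 - 27*v^3 - 29*v^2 - 7*v + 2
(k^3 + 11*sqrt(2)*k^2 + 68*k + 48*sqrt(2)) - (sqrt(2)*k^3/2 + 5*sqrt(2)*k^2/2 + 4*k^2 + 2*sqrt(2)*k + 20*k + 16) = -sqrt(2)*k^3/2 + k^3 - 4*k^2 + 17*sqrt(2)*k^2/2 - 2*sqrt(2)*k + 48*k - 16 + 48*sqrt(2)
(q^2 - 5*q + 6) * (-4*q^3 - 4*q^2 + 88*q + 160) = -4*q^5 + 16*q^4 + 84*q^3 - 304*q^2 - 272*q + 960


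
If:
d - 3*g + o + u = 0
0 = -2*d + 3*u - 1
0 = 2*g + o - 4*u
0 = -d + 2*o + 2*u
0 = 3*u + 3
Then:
No Solution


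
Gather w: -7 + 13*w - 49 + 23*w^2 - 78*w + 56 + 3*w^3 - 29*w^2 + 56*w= 3*w^3 - 6*w^2 - 9*w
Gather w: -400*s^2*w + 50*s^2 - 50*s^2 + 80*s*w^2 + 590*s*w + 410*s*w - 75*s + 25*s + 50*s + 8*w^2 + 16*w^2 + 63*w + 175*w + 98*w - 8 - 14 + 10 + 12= w^2*(80*s + 24) + w*(-400*s^2 + 1000*s + 336)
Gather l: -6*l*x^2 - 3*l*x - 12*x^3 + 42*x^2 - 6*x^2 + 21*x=l*(-6*x^2 - 3*x) - 12*x^3 + 36*x^2 + 21*x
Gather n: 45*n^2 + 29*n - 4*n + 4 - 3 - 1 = 45*n^2 + 25*n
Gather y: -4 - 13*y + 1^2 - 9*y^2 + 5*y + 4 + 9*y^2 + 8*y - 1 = 0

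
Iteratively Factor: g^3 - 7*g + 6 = (g - 1)*(g^2 + g - 6) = (g - 1)*(g + 3)*(g - 2)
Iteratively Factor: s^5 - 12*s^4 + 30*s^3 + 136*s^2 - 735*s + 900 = (s - 3)*(s^4 - 9*s^3 + 3*s^2 + 145*s - 300) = (s - 3)^2*(s^3 - 6*s^2 - 15*s + 100) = (s - 5)*(s - 3)^2*(s^2 - s - 20) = (s - 5)^2*(s - 3)^2*(s + 4)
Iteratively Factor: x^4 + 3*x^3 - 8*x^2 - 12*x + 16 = (x - 1)*(x^3 + 4*x^2 - 4*x - 16) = (x - 1)*(x + 4)*(x^2 - 4) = (x - 1)*(x + 2)*(x + 4)*(x - 2)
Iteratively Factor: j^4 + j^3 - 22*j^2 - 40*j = (j)*(j^3 + j^2 - 22*j - 40) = j*(j - 5)*(j^2 + 6*j + 8) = j*(j - 5)*(j + 2)*(j + 4)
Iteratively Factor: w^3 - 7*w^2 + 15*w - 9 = (w - 1)*(w^2 - 6*w + 9) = (w - 3)*(w - 1)*(w - 3)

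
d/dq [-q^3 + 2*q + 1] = 2 - 3*q^2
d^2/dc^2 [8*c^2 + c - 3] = 16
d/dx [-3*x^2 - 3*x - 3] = -6*x - 3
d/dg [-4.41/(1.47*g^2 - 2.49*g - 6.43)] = (12.9654*g - 10.9809)/(-1.47*g^2 + 2.49*g + 6.43)^2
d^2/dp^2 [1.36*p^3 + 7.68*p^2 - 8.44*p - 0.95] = 8.16*p + 15.36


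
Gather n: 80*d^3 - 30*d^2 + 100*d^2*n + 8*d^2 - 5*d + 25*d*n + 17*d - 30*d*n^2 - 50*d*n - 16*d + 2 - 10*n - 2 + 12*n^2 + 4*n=80*d^3 - 22*d^2 - 4*d + n^2*(12 - 30*d) + n*(100*d^2 - 25*d - 6)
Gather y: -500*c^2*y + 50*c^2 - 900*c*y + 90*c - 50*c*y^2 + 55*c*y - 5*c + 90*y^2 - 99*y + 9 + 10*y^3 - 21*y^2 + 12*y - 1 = 50*c^2 + 85*c + 10*y^3 + y^2*(69 - 50*c) + y*(-500*c^2 - 845*c - 87) + 8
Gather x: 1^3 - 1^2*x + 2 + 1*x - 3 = 0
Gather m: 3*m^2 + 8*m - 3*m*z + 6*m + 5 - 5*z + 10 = 3*m^2 + m*(14 - 3*z) - 5*z + 15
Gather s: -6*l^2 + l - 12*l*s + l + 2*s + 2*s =-6*l^2 + 2*l + s*(4 - 12*l)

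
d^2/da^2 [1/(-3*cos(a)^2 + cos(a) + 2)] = (36*sin(a)^4 - 43*sin(a)^2 + 37*cos(a)/4 - 9*cos(3*a)/4 - 7)/((cos(a) - 1)^3*(3*cos(a) + 2)^3)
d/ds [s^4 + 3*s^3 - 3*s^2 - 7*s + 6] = 4*s^3 + 9*s^2 - 6*s - 7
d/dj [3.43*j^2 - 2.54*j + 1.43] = 6.86*j - 2.54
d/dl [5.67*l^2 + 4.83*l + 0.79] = 11.34*l + 4.83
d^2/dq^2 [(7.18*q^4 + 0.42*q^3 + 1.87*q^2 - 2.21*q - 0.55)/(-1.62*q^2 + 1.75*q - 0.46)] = (-37.686384*q^6 + 122.1318*q^5 - 164.035716*q^4 + 91.528816*q^3 + 0.818808000000011*q^2 - 19.770084*q + 5.315746)/(4.251528*q^6 - 13.7781*q^5 + 18.505422*q^4 - 13.183975*q^3 + 5.254626*q^2 - 1.1109*q + 0.097336)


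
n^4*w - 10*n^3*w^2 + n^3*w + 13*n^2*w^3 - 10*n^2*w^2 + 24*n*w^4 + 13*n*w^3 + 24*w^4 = (n - 8*w)*(n - 3*w)*(n + w)*(n*w + w)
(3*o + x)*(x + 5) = 3*o*x + 15*o + x^2 + 5*x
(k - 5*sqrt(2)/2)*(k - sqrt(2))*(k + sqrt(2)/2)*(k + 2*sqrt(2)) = k^4 - sqrt(2)*k^3 - 21*k^2/2 + 11*sqrt(2)*k/2 + 10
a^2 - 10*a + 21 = (a - 7)*(a - 3)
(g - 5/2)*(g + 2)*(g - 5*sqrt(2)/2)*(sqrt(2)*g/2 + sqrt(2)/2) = sqrt(2)*g^4/2 - 5*g^3/2 + sqrt(2)*g^3/4 - 11*sqrt(2)*g^2/4 - 5*g^2/4 - 5*sqrt(2)*g/2 + 55*g/4 + 25/2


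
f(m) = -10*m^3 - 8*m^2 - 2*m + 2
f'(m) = -30*m^2 - 16*m - 2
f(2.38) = -182.89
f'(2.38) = -210.01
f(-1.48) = 19.85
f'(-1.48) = -44.03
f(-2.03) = 56.75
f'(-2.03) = -93.15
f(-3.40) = 309.36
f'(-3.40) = -294.40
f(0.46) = -1.59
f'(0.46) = -15.71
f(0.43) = -1.13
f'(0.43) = -14.43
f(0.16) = 1.43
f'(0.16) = -5.33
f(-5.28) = 1261.51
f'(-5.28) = -753.87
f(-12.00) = 16154.00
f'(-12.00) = -4130.00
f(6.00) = -2458.00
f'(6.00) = -1178.00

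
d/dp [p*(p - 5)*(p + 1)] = 3*p^2 - 8*p - 5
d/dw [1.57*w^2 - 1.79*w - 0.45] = 3.14*w - 1.79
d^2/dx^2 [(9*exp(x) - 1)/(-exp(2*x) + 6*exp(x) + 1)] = (-9*exp(4*x) - 50*exp(3*x) - 72*exp(2*x) + 94*exp(x) - 15)*exp(x)/(exp(6*x) - 18*exp(5*x) + 105*exp(4*x) - 180*exp(3*x) - 105*exp(2*x) - 18*exp(x) - 1)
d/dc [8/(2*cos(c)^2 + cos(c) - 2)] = 8*(4*cos(c) + 1)*sin(c)/(cos(c) + cos(2*c) - 1)^2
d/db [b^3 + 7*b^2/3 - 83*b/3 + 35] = 3*b^2 + 14*b/3 - 83/3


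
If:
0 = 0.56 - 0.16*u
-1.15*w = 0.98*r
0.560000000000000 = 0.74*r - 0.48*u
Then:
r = 3.03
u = 3.50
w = -2.58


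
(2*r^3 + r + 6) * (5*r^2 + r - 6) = 10*r^5 + 2*r^4 - 7*r^3 + 31*r^2 - 36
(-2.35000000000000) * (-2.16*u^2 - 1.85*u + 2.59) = 5.076*u^2 + 4.3475*u - 6.0865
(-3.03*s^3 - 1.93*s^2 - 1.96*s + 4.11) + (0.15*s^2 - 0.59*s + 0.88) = -3.03*s^3 - 1.78*s^2 - 2.55*s + 4.99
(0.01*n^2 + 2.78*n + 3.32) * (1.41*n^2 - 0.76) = 0.0141*n^4 + 3.9198*n^3 + 4.6736*n^2 - 2.1128*n - 2.5232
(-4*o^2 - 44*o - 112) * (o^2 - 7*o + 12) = -4*o^4 - 16*o^3 + 148*o^2 + 256*o - 1344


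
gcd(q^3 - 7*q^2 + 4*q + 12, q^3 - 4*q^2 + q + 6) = q^2 - q - 2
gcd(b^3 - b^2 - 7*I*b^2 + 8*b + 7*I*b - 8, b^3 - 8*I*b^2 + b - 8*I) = b^2 - 7*I*b + 8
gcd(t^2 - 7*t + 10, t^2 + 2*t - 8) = t - 2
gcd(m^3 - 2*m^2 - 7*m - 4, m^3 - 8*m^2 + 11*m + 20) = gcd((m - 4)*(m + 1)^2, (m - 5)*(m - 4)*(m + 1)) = m^2 - 3*m - 4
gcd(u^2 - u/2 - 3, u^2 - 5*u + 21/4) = 1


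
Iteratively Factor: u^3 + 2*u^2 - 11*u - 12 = (u + 1)*(u^2 + u - 12) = (u + 1)*(u + 4)*(u - 3)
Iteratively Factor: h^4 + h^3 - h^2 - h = (h - 1)*(h^3 + 2*h^2 + h) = h*(h - 1)*(h^2 + 2*h + 1) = h*(h - 1)*(h + 1)*(h + 1)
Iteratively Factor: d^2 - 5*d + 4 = (d - 1)*(d - 4)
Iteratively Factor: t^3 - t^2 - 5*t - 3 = (t + 1)*(t^2 - 2*t - 3) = (t + 1)^2*(t - 3)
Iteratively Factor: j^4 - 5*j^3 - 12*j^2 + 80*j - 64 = (j - 1)*(j^3 - 4*j^2 - 16*j + 64) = (j - 4)*(j - 1)*(j^2 - 16) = (j - 4)*(j - 1)*(j + 4)*(j - 4)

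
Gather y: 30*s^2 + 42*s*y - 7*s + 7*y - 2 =30*s^2 - 7*s + y*(42*s + 7) - 2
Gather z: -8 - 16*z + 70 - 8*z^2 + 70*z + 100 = -8*z^2 + 54*z + 162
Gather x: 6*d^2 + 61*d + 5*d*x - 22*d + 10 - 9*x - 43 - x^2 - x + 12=6*d^2 + 39*d - x^2 + x*(5*d - 10) - 21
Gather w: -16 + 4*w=4*w - 16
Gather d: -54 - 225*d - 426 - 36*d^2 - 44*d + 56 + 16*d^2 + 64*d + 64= -20*d^2 - 205*d - 360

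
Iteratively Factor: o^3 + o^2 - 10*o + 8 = (o - 2)*(o^2 + 3*o - 4) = (o - 2)*(o + 4)*(o - 1)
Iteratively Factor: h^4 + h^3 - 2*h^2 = (h - 1)*(h^3 + 2*h^2) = h*(h - 1)*(h^2 + 2*h) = h^2*(h - 1)*(h + 2)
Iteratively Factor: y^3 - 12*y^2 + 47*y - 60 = (y - 3)*(y^2 - 9*y + 20) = (y - 4)*(y - 3)*(y - 5)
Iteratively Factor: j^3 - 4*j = (j + 2)*(j^2 - 2*j) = (j - 2)*(j + 2)*(j)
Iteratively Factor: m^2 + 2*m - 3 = (m - 1)*(m + 3)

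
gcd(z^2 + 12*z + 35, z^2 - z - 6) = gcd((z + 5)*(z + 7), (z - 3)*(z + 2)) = 1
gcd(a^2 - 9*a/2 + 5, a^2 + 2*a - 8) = a - 2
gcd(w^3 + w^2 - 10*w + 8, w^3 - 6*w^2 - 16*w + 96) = w + 4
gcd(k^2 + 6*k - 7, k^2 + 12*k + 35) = k + 7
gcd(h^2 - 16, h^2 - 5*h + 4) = h - 4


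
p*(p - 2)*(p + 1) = p^3 - p^2 - 2*p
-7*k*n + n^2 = n*(-7*k + n)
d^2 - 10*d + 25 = (d - 5)^2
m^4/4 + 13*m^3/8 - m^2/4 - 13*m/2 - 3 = (m/4 + 1/2)*(m - 2)*(m + 1/2)*(m + 6)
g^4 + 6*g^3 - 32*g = g*(g - 2)*(g + 4)^2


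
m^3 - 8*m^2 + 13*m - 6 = (m - 6)*(m - 1)^2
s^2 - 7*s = s*(s - 7)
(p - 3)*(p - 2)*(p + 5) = p^3 - 19*p + 30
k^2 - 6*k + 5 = (k - 5)*(k - 1)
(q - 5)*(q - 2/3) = q^2 - 17*q/3 + 10/3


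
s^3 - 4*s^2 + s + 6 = (s - 3)*(s - 2)*(s + 1)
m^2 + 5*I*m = m*(m + 5*I)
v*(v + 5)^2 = v^3 + 10*v^2 + 25*v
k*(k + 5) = k^2 + 5*k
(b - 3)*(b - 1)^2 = b^3 - 5*b^2 + 7*b - 3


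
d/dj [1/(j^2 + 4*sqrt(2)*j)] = 2*(-j - 2*sqrt(2))/(j^2*(j + 4*sqrt(2))^2)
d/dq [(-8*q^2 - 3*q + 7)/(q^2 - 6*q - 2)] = 3*(17*q^2 + 6*q + 16)/(q^4 - 12*q^3 + 32*q^2 + 24*q + 4)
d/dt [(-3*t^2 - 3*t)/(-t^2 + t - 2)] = 6*(-t^2 + 2*t + 1)/(t^4 - 2*t^3 + 5*t^2 - 4*t + 4)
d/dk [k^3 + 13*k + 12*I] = 3*k^2 + 13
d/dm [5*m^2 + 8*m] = 10*m + 8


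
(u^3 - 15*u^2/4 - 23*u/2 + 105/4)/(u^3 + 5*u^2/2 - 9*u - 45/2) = (4*u^2 - 27*u + 35)/(2*(2*u^2 - u - 15))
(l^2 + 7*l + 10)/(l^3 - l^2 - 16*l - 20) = (l + 5)/(l^2 - 3*l - 10)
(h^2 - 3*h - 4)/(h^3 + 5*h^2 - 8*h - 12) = (h - 4)/(h^2 + 4*h - 12)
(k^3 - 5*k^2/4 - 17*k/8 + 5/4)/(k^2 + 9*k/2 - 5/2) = (4*k^2 - 3*k - 10)/(4*(k + 5))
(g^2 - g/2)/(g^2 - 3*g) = (g - 1/2)/(g - 3)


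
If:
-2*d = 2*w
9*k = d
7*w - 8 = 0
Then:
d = -8/7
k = -8/63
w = 8/7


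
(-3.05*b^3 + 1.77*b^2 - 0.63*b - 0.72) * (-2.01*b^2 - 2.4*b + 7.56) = 6.1305*b^5 + 3.7623*b^4 - 26.0397*b^3 + 16.3404*b^2 - 3.0348*b - 5.4432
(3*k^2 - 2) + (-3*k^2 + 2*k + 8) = 2*k + 6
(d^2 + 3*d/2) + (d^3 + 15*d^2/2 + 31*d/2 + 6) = d^3 + 17*d^2/2 + 17*d + 6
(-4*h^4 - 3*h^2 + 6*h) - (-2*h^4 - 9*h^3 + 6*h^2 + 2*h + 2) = -2*h^4 + 9*h^3 - 9*h^2 + 4*h - 2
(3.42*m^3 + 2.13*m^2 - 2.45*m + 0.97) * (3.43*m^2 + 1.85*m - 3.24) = 11.7306*m^5 + 13.6329*m^4 - 15.5438*m^3 - 8.1066*m^2 + 9.7325*m - 3.1428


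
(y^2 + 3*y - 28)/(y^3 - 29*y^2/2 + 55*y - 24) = 2*(y^2 + 3*y - 28)/(2*y^3 - 29*y^2 + 110*y - 48)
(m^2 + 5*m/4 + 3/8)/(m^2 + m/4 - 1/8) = (4*m + 3)/(4*m - 1)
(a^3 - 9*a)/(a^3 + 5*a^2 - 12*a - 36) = a*(a + 3)/(a^2 + 8*a + 12)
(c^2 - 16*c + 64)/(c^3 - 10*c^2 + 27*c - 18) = (c^2 - 16*c + 64)/(c^3 - 10*c^2 + 27*c - 18)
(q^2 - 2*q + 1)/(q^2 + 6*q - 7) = (q - 1)/(q + 7)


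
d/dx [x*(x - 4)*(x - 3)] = 3*x^2 - 14*x + 12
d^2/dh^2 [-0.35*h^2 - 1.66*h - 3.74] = -0.700000000000000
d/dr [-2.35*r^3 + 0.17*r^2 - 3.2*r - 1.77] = -7.05*r^2 + 0.34*r - 3.2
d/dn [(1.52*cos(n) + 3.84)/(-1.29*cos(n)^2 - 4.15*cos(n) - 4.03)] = (1.9608*sin(n)^2 - 9.9072*cos(n) - 11.7712)*sin(n)/(1.29*cos(n)^2 + 4.15*cos(n) + 4.03)^2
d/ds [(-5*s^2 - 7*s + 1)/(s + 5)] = (-5*s^2 - 50*s - 36)/(s^2 + 10*s + 25)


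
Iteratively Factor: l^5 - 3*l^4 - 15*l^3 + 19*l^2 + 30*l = (l - 5)*(l^4 + 2*l^3 - 5*l^2 - 6*l) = l*(l - 5)*(l^3 + 2*l^2 - 5*l - 6) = l*(l - 5)*(l - 2)*(l^2 + 4*l + 3) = l*(l - 5)*(l - 2)*(l + 1)*(l + 3)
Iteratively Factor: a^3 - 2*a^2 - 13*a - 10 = (a + 2)*(a^2 - 4*a - 5) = (a + 1)*(a + 2)*(a - 5)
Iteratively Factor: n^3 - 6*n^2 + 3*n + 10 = (n + 1)*(n^2 - 7*n + 10) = (n - 5)*(n + 1)*(n - 2)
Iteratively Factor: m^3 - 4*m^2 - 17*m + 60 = (m - 3)*(m^2 - m - 20) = (m - 3)*(m + 4)*(m - 5)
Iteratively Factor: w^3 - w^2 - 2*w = (w - 2)*(w^2 + w) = (w - 2)*(w + 1)*(w)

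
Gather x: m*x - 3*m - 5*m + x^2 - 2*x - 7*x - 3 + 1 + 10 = -8*m + x^2 + x*(m - 9) + 8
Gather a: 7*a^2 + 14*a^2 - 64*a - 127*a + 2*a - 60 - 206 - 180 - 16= 21*a^2 - 189*a - 462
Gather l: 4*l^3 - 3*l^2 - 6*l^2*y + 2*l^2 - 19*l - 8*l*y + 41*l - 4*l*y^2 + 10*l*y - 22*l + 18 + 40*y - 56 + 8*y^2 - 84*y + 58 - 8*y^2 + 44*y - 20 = 4*l^3 + l^2*(-6*y - 1) + l*(-4*y^2 + 2*y)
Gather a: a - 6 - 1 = a - 7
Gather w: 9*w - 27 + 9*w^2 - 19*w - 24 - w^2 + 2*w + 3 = 8*w^2 - 8*w - 48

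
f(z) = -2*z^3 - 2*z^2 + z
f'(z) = -6*z^2 - 4*z + 1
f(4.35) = -198.12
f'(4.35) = -129.94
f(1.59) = -11.51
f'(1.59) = -20.53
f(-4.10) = 100.12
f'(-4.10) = -83.46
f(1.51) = -9.94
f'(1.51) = -18.72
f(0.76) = -1.27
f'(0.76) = -5.51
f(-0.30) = -0.43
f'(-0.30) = 1.66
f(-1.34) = -0.12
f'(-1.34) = -4.41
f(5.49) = -385.73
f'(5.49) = -201.80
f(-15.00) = 6285.00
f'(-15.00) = -1289.00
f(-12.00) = 3156.00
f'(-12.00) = -815.00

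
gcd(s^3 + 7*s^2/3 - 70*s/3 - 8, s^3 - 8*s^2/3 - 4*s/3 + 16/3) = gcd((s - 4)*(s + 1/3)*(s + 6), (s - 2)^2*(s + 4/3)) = 1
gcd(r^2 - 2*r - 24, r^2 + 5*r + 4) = r + 4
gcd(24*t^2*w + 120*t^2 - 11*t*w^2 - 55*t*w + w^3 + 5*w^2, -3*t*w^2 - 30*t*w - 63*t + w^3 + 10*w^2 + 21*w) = 3*t - w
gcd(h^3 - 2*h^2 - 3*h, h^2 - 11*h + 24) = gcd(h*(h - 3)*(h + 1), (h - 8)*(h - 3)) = h - 3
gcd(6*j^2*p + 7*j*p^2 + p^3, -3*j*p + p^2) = p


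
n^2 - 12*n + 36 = (n - 6)^2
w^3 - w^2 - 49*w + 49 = (w - 7)*(w - 1)*(w + 7)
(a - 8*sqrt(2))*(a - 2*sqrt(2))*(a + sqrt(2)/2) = a^3 - 19*sqrt(2)*a^2/2 + 22*a + 16*sqrt(2)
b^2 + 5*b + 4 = (b + 1)*(b + 4)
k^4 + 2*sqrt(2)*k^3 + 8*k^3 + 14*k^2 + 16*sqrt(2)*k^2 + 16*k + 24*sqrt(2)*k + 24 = (k + 2)*(k + 6)*(k + sqrt(2))^2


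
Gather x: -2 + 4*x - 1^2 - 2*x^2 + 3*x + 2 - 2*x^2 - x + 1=-4*x^2 + 6*x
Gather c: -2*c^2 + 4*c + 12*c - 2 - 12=-2*c^2 + 16*c - 14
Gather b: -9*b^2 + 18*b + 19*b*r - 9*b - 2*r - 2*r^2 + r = -9*b^2 + b*(19*r + 9) - 2*r^2 - r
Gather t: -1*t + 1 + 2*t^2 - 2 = 2*t^2 - t - 1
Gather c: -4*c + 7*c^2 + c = 7*c^2 - 3*c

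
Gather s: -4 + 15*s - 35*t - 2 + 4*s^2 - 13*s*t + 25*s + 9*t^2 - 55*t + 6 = 4*s^2 + s*(40 - 13*t) + 9*t^2 - 90*t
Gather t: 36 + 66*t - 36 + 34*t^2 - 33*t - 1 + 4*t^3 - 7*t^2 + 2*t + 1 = 4*t^3 + 27*t^2 + 35*t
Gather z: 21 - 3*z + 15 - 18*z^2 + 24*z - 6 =-18*z^2 + 21*z + 30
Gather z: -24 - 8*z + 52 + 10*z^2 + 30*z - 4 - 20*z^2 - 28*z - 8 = -10*z^2 - 6*z + 16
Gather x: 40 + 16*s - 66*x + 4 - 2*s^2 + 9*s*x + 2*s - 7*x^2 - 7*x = -2*s^2 + 18*s - 7*x^2 + x*(9*s - 73) + 44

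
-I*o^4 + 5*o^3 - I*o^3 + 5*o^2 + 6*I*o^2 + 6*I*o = o*(o + 2*I)*(o + 3*I)*(-I*o - I)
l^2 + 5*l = l*(l + 5)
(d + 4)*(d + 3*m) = d^2 + 3*d*m + 4*d + 12*m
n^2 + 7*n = n*(n + 7)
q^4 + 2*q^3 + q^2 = q^2*(q + 1)^2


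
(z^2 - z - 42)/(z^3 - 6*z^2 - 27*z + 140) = (z + 6)/(z^2 + z - 20)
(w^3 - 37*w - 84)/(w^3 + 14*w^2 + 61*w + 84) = (w - 7)/(w + 7)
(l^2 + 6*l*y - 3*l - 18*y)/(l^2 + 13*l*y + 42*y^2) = (l - 3)/(l + 7*y)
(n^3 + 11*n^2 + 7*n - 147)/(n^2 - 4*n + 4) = (n^3 + 11*n^2 + 7*n - 147)/(n^2 - 4*n + 4)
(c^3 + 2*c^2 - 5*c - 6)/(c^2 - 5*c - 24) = (c^2 - c - 2)/(c - 8)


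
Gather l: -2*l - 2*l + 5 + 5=10 - 4*l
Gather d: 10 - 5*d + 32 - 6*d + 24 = 66 - 11*d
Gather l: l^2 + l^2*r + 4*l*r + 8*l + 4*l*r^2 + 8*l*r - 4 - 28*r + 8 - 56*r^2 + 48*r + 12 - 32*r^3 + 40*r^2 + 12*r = l^2*(r + 1) + l*(4*r^2 + 12*r + 8) - 32*r^3 - 16*r^2 + 32*r + 16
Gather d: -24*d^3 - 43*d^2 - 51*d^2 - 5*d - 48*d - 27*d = -24*d^3 - 94*d^2 - 80*d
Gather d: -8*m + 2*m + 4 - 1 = 3 - 6*m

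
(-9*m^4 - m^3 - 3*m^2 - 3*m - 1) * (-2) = 18*m^4 + 2*m^3 + 6*m^2 + 6*m + 2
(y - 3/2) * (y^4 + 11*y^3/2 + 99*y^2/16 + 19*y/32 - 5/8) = y^5 + 4*y^4 - 33*y^3/16 - 139*y^2/16 - 97*y/64 + 15/16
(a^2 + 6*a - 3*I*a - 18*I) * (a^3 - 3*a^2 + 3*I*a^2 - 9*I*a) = a^5 + 3*a^4 - 9*a^3 + 27*a^2 - 162*a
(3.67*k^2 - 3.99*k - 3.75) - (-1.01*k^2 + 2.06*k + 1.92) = 4.68*k^2 - 6.05*k - 5.67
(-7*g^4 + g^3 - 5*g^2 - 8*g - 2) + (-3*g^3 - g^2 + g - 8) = -7*g^4 - 2*g^3 - 6*g^2 - 7*g - 10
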